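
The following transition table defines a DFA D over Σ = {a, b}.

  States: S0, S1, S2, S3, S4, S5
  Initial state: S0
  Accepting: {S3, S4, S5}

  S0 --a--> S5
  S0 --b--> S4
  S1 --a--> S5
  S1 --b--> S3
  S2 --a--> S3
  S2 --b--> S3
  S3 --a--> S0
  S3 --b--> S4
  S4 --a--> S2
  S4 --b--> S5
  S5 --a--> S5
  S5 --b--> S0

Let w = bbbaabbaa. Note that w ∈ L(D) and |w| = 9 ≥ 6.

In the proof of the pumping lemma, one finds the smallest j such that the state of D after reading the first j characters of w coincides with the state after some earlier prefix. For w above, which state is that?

S0

State sequence: S0 -b-> S4 -b-> S5 -b-> S0 -a-> S5 -a-> S5 -b-> S0 -b-> S4 -a-> S2 -a-> S3
First repeat at step 3: S0 was already visited.

The earliest repeat is at step j = 3: D is in S0, which it already visited at step i = 0.
Pumping length from the standard proof: p = 6 (the number of states). The repeated state found above gives |xy| = j ≤ 6 and |y| = j − i ≥ 1.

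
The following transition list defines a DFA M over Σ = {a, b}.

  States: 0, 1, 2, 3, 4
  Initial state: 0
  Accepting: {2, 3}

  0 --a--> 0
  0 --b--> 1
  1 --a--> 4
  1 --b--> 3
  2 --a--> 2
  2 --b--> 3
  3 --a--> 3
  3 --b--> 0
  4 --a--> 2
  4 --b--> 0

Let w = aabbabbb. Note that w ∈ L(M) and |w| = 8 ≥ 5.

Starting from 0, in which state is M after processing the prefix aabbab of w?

0

Run of M on the first 6 characters of w = a a b b a b:
  step 0: 0  (start)
  step 1: 0  (read a: 0→0)
  step 2: 0  (read a: 0→0)
  step 3: 1  (read b: 0→1)
  step 4: 3  (read b: 1→3)
  step 5: 3  (read a: 3→3)
  step 6: 0  (read b: 3→0)

After reading 6 characters, M is in state 0.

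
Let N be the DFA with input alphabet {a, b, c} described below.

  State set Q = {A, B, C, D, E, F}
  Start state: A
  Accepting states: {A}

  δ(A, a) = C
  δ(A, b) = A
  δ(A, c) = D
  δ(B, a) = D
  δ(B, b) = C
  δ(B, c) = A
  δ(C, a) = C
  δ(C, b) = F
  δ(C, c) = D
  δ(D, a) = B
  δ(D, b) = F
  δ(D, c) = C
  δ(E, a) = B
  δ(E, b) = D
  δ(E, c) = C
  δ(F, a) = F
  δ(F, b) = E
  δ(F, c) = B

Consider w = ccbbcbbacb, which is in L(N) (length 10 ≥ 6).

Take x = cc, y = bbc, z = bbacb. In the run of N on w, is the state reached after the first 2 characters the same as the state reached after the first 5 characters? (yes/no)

yes

Run of N on the first 5 characters of w = c c b b c:
  step 0: A  (start)
  step 1: D  (read c: A→D)
  step 2: C  (read c: D→C)
  step 3: F  (read b: C→F)
  step 4: E  (read b: F→E)
  step 5: C  (read c: E→C)

After x (step 2): C. After xy (step 5): C.
They match, so y = bbc drives N around a cycle from C back to itself; pumping y any number of times keeps N in C before reading z, and xyⁱz ∈ L(N) for every i ≥ 0.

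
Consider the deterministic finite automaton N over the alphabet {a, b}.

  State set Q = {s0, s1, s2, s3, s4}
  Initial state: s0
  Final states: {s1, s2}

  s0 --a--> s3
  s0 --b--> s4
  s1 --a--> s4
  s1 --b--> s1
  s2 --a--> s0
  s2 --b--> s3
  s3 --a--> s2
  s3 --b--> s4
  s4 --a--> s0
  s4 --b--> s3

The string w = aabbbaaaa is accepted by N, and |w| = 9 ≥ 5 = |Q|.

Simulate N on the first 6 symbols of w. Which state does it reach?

Run of N on the first 6 characters of w = a a b b b a:
  step 0: s0  (start)
  step 1: s3  (read a: s0→s3)
  step 2: s2  (read a: s3→s2)
  step 3: s3  (read b: s2→s3)
  step 4: s4  (read b: s3→s4)
  step 5: s3  (read b: s4→s3)
  step 6: s2  (read a: s3→s2)

After reading 6 characters, N is in state s2.

s2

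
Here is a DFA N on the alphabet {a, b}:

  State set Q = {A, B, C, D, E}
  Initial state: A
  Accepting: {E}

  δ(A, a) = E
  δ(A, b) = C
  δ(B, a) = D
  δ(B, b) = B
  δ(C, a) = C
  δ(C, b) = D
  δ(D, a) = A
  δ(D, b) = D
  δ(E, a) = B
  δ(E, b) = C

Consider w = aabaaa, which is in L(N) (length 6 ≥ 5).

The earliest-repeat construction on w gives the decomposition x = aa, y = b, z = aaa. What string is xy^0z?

xy⁰z = xz = aa·aaa = aaaaa.
Reading y = b takes N from B back to B, so after x the machine is still in B, and z then leads to the accepting state E. Hence aaaaa ∈ L(N).

aaaaa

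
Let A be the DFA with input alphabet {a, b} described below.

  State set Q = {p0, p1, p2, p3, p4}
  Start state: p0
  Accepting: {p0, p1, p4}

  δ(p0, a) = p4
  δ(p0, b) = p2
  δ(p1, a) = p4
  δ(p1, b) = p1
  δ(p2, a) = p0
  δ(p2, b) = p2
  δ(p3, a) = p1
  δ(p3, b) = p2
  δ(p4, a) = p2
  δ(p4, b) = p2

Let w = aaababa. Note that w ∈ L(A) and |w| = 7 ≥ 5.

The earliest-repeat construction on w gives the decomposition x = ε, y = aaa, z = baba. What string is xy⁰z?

xy⁰z = xz = ε·baba = baba.
Reading y = aaa takes A from p0 back to p0, so after x the machine is still in p0, and z then leads to the accepting state p0. Hence baba ∈ L(A).

baba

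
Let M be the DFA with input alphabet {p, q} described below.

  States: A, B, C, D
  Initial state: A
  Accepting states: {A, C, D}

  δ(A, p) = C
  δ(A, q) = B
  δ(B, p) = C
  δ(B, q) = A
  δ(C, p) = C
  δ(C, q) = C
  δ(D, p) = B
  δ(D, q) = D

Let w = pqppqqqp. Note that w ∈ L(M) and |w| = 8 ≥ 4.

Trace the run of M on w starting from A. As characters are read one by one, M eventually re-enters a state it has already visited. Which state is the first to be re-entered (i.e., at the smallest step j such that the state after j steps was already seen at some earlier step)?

C

Run of M on w = p q p p q q q p:
  step 0: A  (start)
  step 1: C  (read p: A→C)
  step 2: C  (read q: C→C)   ← first repeat (C seen earlier)
  step 3: C  (read p: C→C)
  step 4: C  (read p: C→C)
  step 5: C  (read q: C→C)
  step 6: C  (read q: C→C)
  step 7: C  (read q: C→C)
  step 8: C  (read p: C→C)

The earliest repeat is at step j = 2: M is in C, which it already visited at step i = 1.
The DFA has 4 states, so the proof of the pumping lemma guarantees a repeated state among the first 4+1 visited; the segment between the two visits is the pumpable y.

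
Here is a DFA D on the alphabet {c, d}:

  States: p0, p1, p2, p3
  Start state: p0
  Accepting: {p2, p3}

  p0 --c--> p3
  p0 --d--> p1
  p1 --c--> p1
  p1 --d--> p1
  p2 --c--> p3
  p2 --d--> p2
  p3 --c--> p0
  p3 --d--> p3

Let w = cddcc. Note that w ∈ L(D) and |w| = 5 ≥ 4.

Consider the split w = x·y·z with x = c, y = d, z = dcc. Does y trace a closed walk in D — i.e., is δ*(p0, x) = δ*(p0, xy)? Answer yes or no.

yes

Run of D on the first 2 characters of w = c d:
  step 0: p0  (start)
  step 1: p3  (read c: p0→p3)
  step 2: p3  (read d: p3→p3)

After x (step 1): p3. After xy (step 2): p3.
They match, so y = d drives D around a cycle from p3 back to itself; pumping y any number of times keeps D in p3 before reading z, and xyⁱz ∈ L(D) for every i ≥ 0.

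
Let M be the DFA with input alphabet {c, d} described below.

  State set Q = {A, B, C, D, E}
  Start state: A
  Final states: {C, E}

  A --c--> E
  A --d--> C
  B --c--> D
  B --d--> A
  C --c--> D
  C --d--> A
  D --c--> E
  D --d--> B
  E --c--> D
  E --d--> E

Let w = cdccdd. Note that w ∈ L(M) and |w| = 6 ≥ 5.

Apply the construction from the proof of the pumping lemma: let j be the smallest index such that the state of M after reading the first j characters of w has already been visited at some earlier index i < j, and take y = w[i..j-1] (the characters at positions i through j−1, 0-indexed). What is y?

d

State sequence: A -c-> E -d-> E -c-> D -c-> E -d-> E -d-> E
First repeat at step 2: E was already visited.

So i = 1, j = 2, giving x = w[0:1] = c, y = w[1:2] = d, z = w[2:6] = ccdd.
Check: |xy| = 2 ≤ 5 and |y| = 1 ≥ 1. Reading y takes M from E back to E, so every xyⁱz is accepted.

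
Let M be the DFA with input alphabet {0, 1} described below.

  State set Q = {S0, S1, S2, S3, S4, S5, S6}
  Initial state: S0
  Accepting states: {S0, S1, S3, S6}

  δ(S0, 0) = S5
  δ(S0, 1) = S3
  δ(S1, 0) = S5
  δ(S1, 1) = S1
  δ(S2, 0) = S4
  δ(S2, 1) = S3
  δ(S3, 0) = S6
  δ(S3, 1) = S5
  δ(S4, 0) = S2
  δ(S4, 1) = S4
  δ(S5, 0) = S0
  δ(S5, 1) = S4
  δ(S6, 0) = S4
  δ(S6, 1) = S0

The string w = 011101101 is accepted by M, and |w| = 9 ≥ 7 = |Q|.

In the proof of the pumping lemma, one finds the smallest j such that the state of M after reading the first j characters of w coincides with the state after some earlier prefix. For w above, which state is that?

S4

Run of M on w = 0 1 1 1 0 1 1 0 1:
  step 0: S0  (start)
  step 1: S5  (read 0: S0→S5)
  step 2: S4  (read 1: S5→S4)
  step 3: S4  (read 1: S4→S4)   ← first repeat (S4 seen earlier)
  step 4: S4  (read 1: S4→S4)
  step 5: S2  (read 0: S4→S2)
  step 6: S3  (read 1: S2→S3)
  step 7: S5  (read 1: S3→S5)
  step 8: S0  (read 0: S5→S0)
  step 9: S3  (read 1: S0→S3)

The earliest repeat is at step j = 3: M is in S4, which it already visited at step i = 2.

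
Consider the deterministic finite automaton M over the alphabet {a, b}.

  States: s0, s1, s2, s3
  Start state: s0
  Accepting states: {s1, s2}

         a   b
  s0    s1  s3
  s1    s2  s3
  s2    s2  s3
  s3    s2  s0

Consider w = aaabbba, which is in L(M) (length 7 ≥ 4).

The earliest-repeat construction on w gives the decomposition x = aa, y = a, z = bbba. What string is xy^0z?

xy⁰z = xz = aa·bbba = aabbba.
Reading y = a takes M from s2 back to s2, so after x the machine is still in s2, and z then leads to the accepting state s2. Hence aabbba ∈ L(M).

aabbba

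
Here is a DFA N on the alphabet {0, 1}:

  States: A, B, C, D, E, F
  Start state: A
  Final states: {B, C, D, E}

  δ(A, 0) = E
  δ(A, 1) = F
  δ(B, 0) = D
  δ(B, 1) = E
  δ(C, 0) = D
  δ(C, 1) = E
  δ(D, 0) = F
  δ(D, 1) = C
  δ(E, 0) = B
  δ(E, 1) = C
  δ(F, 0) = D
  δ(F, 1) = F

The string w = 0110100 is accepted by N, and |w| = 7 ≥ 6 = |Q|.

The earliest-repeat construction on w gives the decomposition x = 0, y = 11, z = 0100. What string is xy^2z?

xy^2z = 0·11·11·0100 = 011110100.
Reading y = 11 takes N from E back to E, so after x·y·y the machine is still in E, and z then leads to the accepting state D. Hence 011110100 ∈ L(N).

011110100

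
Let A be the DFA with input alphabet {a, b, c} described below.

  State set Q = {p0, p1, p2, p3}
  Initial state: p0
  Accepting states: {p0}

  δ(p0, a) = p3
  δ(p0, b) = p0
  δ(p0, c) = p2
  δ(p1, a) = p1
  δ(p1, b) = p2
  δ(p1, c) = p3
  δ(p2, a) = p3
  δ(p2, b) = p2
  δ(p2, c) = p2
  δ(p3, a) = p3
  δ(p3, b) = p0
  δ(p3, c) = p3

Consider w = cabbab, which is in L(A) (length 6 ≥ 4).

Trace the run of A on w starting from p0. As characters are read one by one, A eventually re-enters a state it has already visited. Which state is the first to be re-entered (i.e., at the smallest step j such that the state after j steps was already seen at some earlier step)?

p0

Run of A on w = c a b b a b:
  step 0: p0  (start)
  step 1: p2  (read c: p0→p2)
  step 2: p3  (read a: p2→p3)
  step 3: p0  (read b: p3→p0)   ← first repeat (p0 seen earlier)
  step 4: p0  (read b: p0→p0)
  step 5: p3  (read a: p0→p3)
  step 6: p0  (read b: p3→p0)

The earliest repeat is at step j = 3: A is in p0, which it already visited at step i = 0.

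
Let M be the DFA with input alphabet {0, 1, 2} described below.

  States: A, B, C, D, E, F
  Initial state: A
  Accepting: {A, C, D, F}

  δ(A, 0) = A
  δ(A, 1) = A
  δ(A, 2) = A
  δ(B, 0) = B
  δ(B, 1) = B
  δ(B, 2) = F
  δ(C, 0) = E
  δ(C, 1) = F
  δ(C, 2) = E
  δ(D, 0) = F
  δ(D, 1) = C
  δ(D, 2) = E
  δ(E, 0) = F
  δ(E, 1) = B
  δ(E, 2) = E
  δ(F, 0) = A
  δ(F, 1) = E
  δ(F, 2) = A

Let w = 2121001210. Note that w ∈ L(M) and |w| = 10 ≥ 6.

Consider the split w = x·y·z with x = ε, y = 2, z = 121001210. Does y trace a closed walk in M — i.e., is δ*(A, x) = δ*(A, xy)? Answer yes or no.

State sequence: A -2-> A

After x (step 0): A. After xy (step 1): A.
They match, so y = 2 drives M around a cycle from A back to itself; pumping y any number of times keeps M in A before reading z, and xyⁱz ∈ L(M) for every i ≥ 0.

yes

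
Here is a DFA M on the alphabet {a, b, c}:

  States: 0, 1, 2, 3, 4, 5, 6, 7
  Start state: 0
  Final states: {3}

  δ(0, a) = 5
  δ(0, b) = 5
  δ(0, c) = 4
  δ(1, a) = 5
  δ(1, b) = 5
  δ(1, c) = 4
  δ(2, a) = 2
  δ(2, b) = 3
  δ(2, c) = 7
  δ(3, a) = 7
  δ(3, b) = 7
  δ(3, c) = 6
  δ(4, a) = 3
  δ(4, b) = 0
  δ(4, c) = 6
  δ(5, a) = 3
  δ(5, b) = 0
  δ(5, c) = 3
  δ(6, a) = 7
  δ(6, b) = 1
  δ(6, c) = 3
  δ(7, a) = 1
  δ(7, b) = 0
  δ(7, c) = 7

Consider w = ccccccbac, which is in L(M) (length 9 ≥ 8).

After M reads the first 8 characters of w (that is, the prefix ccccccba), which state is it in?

Run of M on the first 8 characters of w = c c c c c c b a:
  step 0: 0  (start)
  step 1: 4  (read c: 0→4)
  step 2: 6  (read c: 4→6)
  step 3: 3  (read c: 6→3)
  step 4: 6  (read c: 3→6)
  step 5: 3  (read c: 6→3)
  step 6: 6  (read c: 3→6)
  step 7: 1  (read b: 6→1)
  step 8: 5  (read a: 1→5)

After reading 8 characters, M is in state 5.

5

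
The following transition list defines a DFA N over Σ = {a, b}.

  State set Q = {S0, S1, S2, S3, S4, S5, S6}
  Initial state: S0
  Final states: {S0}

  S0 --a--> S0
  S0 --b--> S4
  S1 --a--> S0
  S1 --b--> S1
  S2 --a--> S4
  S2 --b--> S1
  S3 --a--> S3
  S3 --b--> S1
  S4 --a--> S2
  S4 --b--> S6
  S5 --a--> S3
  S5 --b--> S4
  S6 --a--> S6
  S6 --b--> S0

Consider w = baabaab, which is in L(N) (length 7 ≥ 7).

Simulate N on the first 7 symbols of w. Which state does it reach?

S0

State sequence: S0 -b-> S4 -a-> S2 -a-> S4 -b-> S6 -a-> S6 -a-> S6 -b-> S0

After reading 7 characters, N is in state S0.
(This kind of state-tracing is the core of the pumping-lemma construction: with 7 states, pigeonhole forces a repeat within the first 7 steps.)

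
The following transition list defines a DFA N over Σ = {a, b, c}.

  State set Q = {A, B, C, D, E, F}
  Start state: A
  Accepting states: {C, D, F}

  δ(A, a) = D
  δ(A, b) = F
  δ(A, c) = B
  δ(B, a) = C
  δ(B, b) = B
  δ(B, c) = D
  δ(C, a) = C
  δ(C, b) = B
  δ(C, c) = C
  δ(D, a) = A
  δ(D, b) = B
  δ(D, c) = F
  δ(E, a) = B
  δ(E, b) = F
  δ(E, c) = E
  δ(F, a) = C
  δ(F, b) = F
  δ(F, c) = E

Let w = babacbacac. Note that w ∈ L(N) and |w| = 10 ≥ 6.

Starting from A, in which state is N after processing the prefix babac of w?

C

Run of N on the first 5 characters of w = b a b a c:
  step 0: A  (start)
  step 1: F  (read b: A→F)
  step 2: C  (read a: F→C)
  step 3: B  (read b: C→B)
  step 4: C  (read a: B→C)
  step 5: C  (read c: C→C)

After reading 5 characters, N is in state C.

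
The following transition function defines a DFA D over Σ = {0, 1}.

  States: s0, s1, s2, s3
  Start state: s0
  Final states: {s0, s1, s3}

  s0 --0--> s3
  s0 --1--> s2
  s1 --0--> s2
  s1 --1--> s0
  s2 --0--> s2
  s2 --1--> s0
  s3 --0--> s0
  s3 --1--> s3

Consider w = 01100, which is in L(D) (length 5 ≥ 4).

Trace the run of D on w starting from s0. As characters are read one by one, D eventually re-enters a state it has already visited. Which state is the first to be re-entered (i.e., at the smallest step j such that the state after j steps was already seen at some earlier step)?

s3

State sequence: s0 -0-> s3 -1-> s3 -1-> s3 -0-> s0 -0-> s3
First repeat at step 2: s3 was already visited.

The earliest repeat is at step j = 2: D is in s3, which it already visited at step i = 1.
With |Q| = 4, pigeonhole forces a state repeat no later than step 4; the substring read between the first and second visits to that state can be pumped.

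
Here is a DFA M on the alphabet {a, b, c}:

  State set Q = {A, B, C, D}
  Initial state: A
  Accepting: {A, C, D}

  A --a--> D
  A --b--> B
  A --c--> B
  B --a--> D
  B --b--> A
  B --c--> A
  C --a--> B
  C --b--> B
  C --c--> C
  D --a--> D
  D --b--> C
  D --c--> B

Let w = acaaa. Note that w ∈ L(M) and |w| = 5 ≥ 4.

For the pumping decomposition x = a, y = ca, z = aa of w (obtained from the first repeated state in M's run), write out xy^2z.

xy^2z = a·ca·ca·aa = acacaaa.
Reading y = ca takes M from D back to D, so after x·y·y the machine is still in D, and z then leads to the accepting state D. Hence acacaaa ∈ L(M).

acacaaa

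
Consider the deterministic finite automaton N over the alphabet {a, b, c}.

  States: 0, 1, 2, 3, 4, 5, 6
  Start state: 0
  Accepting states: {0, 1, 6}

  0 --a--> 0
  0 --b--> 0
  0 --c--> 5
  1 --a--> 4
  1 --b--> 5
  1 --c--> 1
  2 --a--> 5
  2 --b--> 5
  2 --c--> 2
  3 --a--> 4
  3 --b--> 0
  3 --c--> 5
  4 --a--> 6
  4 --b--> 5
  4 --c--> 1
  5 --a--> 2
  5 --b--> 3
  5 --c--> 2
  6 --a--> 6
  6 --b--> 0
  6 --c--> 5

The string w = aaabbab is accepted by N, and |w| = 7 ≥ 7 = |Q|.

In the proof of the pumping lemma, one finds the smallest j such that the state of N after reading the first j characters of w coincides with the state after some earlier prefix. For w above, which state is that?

0

State sequence: 0 -a-> 0 -a-> 0 -a-> 0 -b-> 0 -b-> 0 -a-> 0 -b-> 0
First repeat at step 1: 0 was already visited.

The earliest repeat is at step j = 1: N is in 0, which it already visited at step i = 0.
The DFA has 7 states, so the proof of the pumping lemma guarantees a repeated state among the first 7+1 visited; the segment between the two visits is the pumpable y.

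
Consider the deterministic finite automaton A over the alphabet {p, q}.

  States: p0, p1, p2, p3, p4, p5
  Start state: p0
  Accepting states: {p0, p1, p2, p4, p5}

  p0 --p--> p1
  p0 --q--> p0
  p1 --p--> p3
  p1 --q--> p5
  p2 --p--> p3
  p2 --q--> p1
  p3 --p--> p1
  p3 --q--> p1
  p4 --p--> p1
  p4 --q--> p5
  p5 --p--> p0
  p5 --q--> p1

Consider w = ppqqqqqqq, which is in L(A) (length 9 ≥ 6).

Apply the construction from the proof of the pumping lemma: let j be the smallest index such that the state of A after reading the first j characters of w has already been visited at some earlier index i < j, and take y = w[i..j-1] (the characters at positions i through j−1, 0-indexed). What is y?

pq

State sequence: p0 -p-> p1 -p-> p3 -q-> p1 -q-> p5 -q-> p1 -q-> p5 -q-> p1 -q-> p5 -q-> p1
First repeat at step 3: p1 was already visited.

So i = 1, j = 3, giving x = w[0:1] = p, y = w[1:3] = pq, z = w[3:9] = qqqqqq.
Check: |xy| = 3 ≤ 6 and |y| = 2 ≥ 1. Reading y takes A from p1 back to p1, so every xyⁱz is accepted.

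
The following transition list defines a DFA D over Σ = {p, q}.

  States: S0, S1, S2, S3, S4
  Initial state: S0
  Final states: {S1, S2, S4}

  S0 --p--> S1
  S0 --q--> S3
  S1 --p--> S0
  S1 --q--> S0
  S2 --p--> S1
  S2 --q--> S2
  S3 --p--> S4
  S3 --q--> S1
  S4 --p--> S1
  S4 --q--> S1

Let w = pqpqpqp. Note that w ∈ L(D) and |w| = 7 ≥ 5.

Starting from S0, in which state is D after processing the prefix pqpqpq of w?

S0

State sequence: S0 -p-> S1 -q-> S0 -p-> S1 -q-> S0 -p-> S1 -q-> S0

After reading 6 characters, D is in state S0.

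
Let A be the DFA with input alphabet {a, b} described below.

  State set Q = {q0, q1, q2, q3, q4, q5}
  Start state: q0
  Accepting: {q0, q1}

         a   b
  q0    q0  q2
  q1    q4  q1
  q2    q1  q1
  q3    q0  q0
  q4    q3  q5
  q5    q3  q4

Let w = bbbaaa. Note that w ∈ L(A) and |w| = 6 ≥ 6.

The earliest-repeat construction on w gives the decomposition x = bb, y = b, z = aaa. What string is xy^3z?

bbbbbaaa

xy^3z = bb·b·b·b·aaa = bbbbbaaa.
Reading y = b takes A from q1 back to q1, so after x·y·y·y the machine is still in q1, and z then leads to the accepting state q0. Hence bbbbbaaa ∈ L(A).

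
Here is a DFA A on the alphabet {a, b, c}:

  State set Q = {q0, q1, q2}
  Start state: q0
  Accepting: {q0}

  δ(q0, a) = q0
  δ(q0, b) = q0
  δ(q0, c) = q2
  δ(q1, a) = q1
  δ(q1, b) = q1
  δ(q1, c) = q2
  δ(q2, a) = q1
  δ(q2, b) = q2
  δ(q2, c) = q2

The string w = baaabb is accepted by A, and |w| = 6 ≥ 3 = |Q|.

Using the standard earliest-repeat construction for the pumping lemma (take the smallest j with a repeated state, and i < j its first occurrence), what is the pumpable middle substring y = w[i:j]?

Run of A on w = b a a a b b:
  step 0: q0  (start)
  step 1: q0  (read b: q0→q0)   ← first repeat (q0 seen earlier)
  step 2: q0  (read a: q0→q0)
  step 3: q0  (read a: q0→q0)
  step 4: q0  (read a: q0→q0)
  step 5: q0  (read b: q0→q0)
  step 6: q0  (read b: q0→q0)

So i = 0, j = 1, giving x = w[0:0] = ε, y = w[0:1] = b, z = w[1:6] = aaabb.
Check: |xy| = 1 ≤ 3 and |y| = 1 ≥ 1. Reading y takes A from q0 back to q0, so every xyⁱz is accepted.

b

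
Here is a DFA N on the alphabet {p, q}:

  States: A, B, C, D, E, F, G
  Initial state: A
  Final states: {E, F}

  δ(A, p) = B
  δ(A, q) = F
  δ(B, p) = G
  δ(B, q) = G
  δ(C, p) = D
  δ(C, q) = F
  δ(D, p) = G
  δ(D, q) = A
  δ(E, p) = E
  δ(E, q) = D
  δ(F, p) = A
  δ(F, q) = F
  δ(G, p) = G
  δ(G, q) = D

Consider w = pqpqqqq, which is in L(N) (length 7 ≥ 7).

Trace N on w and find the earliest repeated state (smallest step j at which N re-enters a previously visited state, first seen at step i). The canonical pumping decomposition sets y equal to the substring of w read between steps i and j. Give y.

State sequence: A -p-> B -q-> G -p-> G -q-> D -q-> A -q-> F -q-> F
First repeat at step 3: G was already visited.

So i = 2, j = 3, giving x = w[0:2] = pq, y = w[2:3] = p, z = w[3:7] = qqqq.
Check: |xy| = 3 ≤ 7 and |y| = 1 ≥ 1. Reading y takes N from G back to G, so every xyⁱz is accepted.
With |Q| = 7, pigeonhole forces a state repeat no later than step 7; the substring read between the first and second visits to that state can be pumped.

p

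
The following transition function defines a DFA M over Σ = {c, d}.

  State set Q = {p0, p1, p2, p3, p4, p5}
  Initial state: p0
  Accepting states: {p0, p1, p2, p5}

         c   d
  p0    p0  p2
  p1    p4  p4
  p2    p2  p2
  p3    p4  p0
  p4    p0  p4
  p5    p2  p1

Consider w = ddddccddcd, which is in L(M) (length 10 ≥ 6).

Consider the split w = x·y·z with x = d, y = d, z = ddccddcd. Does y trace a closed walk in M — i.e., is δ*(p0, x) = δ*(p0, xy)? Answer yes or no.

yes

State sequence: p0 -d-> p2 -d-> p2

After x (step 1): p2. After xy (step 2): p2.
They match, so y = d drives M around a cycle from p2 back to itself; pumping y any number of times keeps M in p2 before reading z, and xyⁱz ∈ L(M) for every i ≥ 0.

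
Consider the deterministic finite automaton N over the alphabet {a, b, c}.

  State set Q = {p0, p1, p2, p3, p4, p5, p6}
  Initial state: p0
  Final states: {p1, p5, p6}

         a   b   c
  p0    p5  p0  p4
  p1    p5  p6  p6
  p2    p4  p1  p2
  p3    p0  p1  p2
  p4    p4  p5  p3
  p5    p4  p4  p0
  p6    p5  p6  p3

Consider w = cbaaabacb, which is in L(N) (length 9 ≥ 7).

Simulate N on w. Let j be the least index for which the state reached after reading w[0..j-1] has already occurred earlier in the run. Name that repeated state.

p4

State sequence: p0 -c-> p4 -b-> p5 -a-> p4 -a-> p4 -a-> p4 -b-> p5 -a-> p4 -c-> p3 -b-> p1
First repeat at step 3: p4 was already visited.

The earliest repeat is at step j = 3: N is in p4, which it already visited at step i = 1.
Pumping length from the standard proof: p = 7 (the number of states). The repeated state found above gives |xy| = j ≤ 7 and |y| = j − i ≥ 1.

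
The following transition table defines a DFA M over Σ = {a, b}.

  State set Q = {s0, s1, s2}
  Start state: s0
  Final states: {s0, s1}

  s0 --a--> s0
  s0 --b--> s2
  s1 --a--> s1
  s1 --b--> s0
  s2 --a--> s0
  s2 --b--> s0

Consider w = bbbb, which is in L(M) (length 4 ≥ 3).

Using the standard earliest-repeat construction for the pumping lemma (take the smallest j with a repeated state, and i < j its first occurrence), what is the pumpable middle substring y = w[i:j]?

bb

Run of M on w = b b b b:
  step 0: s0  (start)
  step 1: s2  (read b: s0→s2)
  step 2: s0  (read b: s2→s0)   ← first repeat (s0 seen earlier)
  step 3: s2  (read b: s0→s2)
  step 4: s0  (read b: s2→s0)

So i = 0, j = 2, giving x = w[0:0] = ε, y = w[0:2] = bb, z = w[2:4] = bb.
Check: |xy| = 2 ≤ 3 and |y| = 2 ≥ 1. Reading y takes M from s0 back to s0, so every xyⁱz is accepted.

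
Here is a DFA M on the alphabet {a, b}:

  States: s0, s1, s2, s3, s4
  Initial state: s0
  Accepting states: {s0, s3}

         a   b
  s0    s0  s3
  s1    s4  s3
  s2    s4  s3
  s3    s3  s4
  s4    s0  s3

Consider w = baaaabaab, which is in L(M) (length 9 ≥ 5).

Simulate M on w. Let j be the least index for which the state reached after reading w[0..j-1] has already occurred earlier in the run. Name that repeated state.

State sequence: s0 -b-> s3 -a-> s3 -a-> s3 -a-> s3 -a-> s3 -b-> s4 -a-> s0 -a-> s0 -b-> s3
First repeat at step 2: s3 was already visited.

The earliest repeat is at step j = 2: M is in s3, which it already visited at step i = 1.
Since M has 5 states, any run of length ≥ 5 visits 5+1 states, so by pigeonhole some state repeats within the first 5 steps — that repeat gives the pumpable loop.

s3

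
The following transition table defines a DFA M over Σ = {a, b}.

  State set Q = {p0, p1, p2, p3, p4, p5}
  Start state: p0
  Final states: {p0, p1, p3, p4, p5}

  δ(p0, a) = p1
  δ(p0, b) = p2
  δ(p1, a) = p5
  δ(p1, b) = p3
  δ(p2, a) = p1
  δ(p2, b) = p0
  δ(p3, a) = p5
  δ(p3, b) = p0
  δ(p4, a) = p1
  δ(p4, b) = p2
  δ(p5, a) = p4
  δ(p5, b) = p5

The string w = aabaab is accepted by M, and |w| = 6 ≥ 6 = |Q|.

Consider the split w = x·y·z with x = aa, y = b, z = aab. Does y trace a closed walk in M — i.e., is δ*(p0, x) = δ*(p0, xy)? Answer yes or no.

yes

Run of M on the first 3 characters of w = a a b:
  step 0: p0  (start)
  step 1: p1  (read a: p0→p1)
  step 2: p5  (read a: p1→p5)
  step 3: p5  (read b: p5→p5)

After x (step 2): p5. After xy (step 3): p5.
They match, so y = b drives M around a cycle from p5 back to itself; pumping y any number of times keeps M in p5 before reading z, and xyⁱz ∈ L(M) for every i ≥ 0.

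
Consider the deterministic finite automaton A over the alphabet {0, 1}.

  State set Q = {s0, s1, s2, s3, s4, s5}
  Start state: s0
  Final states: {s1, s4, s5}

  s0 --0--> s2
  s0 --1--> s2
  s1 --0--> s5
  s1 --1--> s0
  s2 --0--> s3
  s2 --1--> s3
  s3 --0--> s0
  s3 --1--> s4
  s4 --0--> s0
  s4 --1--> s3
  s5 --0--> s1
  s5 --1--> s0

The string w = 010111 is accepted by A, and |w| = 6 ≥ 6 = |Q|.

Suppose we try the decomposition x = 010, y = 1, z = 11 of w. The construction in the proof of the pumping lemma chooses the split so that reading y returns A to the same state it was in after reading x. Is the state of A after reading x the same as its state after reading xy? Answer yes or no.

no

Run of A on the first 4 characters of w = 0 1 0 1:
  step 0: s0  (start)
  step 1: s2  (read 0: s0→s2)
  step 2: s3  (read 1: s2→s3)
  step 3: s0  (read 0: s3→s0)
  step 4: s2  (read 1: s0→s2)

After x (step 3): s0. After xy (step 4): s2.
They differ (s0 ≠ s2), so y is not a cycle from the state after x; this split is not the one the pumping-lemma construction produces, and pumping y need not keep the string in L(A).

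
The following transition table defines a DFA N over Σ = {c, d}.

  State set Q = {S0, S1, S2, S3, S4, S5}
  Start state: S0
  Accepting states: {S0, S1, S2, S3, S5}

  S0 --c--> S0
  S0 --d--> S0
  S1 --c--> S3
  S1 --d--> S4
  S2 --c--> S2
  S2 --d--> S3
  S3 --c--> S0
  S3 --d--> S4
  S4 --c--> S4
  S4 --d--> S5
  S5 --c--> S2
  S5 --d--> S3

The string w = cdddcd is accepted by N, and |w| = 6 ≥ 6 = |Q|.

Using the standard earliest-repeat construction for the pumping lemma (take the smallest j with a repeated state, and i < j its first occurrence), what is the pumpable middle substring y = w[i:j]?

c

Run of N on w = c d d d c d:
  step 0: S0  (start)
  step 1: S0  (read c: S0→S0)   ← first repeat (S0 seen earlier)
  step 2: S0  (read d: S0→S0)
  step 3: S0  (read d: S0→S0)
  step 4: S0  (read d: S0→S0)
  step 5: S0  (read c: S0→S0)
  step 6: S0  (read d: S0→S0)

So i = 0, j = 1, giving x = w[0:0] = ε, y = w[0:1] = c, z = w[1:6] = dddcd.
Check: |xy| = 1 ≤ 6 and |y| = 1 ≥ 1. Reading y takes N from S0 back to S0, so every xyⁱz is accepted.
Pumping length from the standard proof: p = 6 (the number of states). The repeated state found above gives |xy| = j ≤ 6 and |y| = j − i ≥ 1.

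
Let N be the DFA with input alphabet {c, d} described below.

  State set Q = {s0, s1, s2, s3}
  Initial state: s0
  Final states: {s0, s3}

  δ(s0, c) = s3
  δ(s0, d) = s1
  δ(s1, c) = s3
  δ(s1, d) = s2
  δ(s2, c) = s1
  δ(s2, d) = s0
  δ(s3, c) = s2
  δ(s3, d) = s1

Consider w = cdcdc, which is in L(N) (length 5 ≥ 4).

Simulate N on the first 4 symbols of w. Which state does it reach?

Run of N on the first 4 characters of w = c d c d:
  step 0: s0  (start)
  step 1: s3  (read c: s0→s3)
  step 2: s1  (read d: s3→s1)
  step 3: s3  (read c: s1→s3)
  step 4: s1  (read d: s3→s1)

After reading 4 characters, N is in state s1.

s1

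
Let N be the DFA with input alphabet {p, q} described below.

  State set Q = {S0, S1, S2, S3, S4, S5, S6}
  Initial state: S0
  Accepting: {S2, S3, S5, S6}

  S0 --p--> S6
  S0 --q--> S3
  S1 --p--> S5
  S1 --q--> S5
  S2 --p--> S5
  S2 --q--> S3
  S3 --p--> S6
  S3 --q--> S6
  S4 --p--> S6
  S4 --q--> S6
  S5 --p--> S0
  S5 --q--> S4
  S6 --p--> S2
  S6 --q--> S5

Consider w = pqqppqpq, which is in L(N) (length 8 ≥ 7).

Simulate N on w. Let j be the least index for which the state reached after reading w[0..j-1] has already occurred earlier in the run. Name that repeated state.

S6

State sequence: S0 -p-> S6 -q-> S5 -q-> S4 -p-> S6 -p-> S2 -q-> S3 -p-> S6 -q-> S5
First repeat at step 4: S6 was already visited.

The earliest repeat is at step j = 4: N is in S6, which it already visited at step i = 1.
Since N has 7 states, any run of length ≥ 7 visits 7+1 states, so by pigeonhole some state repeats within the first 7 steps — that repeat gives the pumpable loop.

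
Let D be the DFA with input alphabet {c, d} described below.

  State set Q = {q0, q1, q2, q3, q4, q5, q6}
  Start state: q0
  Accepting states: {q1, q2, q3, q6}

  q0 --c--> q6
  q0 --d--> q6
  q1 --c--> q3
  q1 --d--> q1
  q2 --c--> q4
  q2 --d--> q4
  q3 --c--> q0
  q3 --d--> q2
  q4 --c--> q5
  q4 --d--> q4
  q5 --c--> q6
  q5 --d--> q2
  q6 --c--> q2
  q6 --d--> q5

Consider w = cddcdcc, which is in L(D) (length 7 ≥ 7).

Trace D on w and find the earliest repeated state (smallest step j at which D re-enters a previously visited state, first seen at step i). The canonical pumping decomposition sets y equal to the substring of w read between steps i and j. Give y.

State sequence: q0 -c-> q6 -d-> q5 -d-> q2 -c-> q4 -d-> q4 -c-> q5 -c-> q6
First repeat at step 5: q4 was already visited.

So i = 4, j = 5, giving x = w[0:4] = cddc, y = w[4:5] = d, z = w[5:7] = cc.
Check: |xy| = 5 ≤ 7 and |y| = 1 ≥ 1. Reading y takes D from q4 back to q4, so every xyⁱz is accepted.

d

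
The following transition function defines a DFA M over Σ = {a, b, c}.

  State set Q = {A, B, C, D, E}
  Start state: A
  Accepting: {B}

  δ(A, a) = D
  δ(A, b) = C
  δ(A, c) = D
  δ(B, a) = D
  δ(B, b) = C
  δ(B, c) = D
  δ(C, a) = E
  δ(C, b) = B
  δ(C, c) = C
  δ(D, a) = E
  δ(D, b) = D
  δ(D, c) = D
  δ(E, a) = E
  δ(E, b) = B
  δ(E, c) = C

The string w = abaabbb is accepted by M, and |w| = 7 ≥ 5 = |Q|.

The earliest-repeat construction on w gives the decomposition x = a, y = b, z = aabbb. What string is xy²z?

abbaabbb

xy^2z = a·b·b·aabbb = abbaabbb.
Reading y = b takes M from D back to D, so after x·y·y the machine is still in D, and z then leads to the accepting state B. Hence abbaabbb ∈ L(M).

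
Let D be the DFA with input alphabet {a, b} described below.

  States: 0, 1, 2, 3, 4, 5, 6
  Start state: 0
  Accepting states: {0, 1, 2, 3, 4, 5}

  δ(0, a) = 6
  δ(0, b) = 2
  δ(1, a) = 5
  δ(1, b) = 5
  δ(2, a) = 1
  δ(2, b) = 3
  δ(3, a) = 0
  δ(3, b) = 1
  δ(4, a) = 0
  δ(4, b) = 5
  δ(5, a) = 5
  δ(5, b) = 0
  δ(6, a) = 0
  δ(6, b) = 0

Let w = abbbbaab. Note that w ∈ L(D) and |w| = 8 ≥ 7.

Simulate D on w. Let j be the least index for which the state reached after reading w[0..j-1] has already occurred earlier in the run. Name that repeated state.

0

State sequence: 0 -a-> 6 -b-> 0 -b-> 2 -b-> 3 -b-> 1 -a-> 5 -a-> 5 -b-> 0
First repeat at step 2: 0 was already visited.

The earliest repeat is at step j = 2: D is in 0, which it already visited at step i = 0.
Since D has 7 states, any run of length ≥ 7 visits 7+1 states, so by pigeonhole some state repeats within the first 7 steps — that repeat gives the pumpable loop.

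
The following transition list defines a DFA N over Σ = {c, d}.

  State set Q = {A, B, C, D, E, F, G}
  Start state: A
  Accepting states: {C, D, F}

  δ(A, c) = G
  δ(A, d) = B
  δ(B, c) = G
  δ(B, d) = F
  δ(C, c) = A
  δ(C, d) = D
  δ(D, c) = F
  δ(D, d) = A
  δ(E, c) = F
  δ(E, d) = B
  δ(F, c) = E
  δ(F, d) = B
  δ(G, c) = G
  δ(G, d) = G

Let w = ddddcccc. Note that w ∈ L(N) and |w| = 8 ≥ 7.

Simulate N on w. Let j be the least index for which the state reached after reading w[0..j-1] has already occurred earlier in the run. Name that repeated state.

B

State sequence: A -d-> B -d-> F -d-> B -d-> F -c-> E -c-> F -c-> E -c-> F
First repeat at step 3: B was already visited.

The earliest repeat is at step j = 3: N is in B, which it already visited at step i = 1.
Since N has 7 states, any run of length ≥ 7 visits 7+1 states, so by pigeonhole some state repeats within the first 7 steps — that repeat gives the pumpable loop.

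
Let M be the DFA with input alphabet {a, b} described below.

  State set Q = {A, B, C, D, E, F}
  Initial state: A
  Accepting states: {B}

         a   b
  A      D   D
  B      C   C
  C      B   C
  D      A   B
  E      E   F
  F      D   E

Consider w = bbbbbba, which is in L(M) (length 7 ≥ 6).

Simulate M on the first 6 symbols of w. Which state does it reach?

Run of M on the first 6 characters of w = b b b b b b:
  step 0: A  (start)
  step 1: D  (read b: A→D)
  step 2: B  (read b: D→B)
  step 3: C  (read b: B→C)
  step 4: C  (read b: C→C)
  step 5: C  (read b: C→C)
  step 6: C  (read b: C→C)

After reading 6 characters, M is in state C.
(This kind of state-tracing is the core of the pumping-lemma construction: with 6 states, pigeonhole forces a repeat within the first 6 steps.)

C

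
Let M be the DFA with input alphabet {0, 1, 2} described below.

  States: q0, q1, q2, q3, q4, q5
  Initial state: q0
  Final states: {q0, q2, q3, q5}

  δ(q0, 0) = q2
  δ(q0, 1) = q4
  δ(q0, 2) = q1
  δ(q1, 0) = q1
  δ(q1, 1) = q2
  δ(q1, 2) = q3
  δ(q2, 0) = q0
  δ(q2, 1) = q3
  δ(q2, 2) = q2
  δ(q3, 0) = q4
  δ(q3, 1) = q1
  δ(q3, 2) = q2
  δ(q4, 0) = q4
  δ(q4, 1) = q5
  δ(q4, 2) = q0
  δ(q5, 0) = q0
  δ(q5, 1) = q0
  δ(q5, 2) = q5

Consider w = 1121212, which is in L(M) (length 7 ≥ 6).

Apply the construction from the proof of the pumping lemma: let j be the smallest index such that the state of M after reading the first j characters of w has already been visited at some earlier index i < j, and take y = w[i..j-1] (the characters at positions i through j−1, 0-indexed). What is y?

2

Run of M on w = 1 1 2 1 2 1 2:
  step 0: q0  (start)
  step 1: q4  (read 1: q0→q4)
  step 2: q5  (read 1: q4→q5)
  step 3: q5  (read 2: q5→q5)   ← first repeat (q5 seen earlier)
  step 4: q0  (read 1: q5→q0)
  step 5: q1  (read 2: q0→q1)
  step 6: q2  (read 1: q1→q2)
  step 7: q2  (read 2: q2→q2)

So i = 2, j = 3, giving x = w[0:2] = 11, y = w[2:3] = 2, z = w[3:7] = 1212.
Check: |xy| = 3 ≤ 6 and |y| = 1 ≥ 1. Reading y takes M from q5 back to q5, so every xyⁱz is accepted.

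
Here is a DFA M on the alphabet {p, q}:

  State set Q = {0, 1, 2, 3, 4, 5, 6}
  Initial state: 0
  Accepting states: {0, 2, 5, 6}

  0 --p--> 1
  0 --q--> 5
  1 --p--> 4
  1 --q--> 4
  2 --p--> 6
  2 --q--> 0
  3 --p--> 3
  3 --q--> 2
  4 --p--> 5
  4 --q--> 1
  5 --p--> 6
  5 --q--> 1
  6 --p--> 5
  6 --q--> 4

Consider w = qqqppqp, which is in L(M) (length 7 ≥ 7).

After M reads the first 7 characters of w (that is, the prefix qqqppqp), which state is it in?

State sequence: 0 -q-> 5 -q-> 1 -q-> 4 -p-> 5 -p-> 6 -q-> 4 -p-> 5

After reading 7 characters, M is in state 5.

5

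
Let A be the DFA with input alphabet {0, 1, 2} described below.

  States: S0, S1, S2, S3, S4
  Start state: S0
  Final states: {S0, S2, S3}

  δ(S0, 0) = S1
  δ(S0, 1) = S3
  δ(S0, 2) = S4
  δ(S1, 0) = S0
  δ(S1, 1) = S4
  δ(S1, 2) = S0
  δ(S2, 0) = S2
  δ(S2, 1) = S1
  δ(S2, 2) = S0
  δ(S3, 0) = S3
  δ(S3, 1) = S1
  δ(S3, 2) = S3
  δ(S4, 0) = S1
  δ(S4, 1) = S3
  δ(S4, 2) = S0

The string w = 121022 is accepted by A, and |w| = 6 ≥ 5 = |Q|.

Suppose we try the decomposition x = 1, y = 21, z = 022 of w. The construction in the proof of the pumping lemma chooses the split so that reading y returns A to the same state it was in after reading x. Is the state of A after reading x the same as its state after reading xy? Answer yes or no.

no

State sequence: S0 -1-> S3 -2-> S3 -1-> S1

After x (step 1): S3. After xy (step 3): S1.
They differ (S3 ≠ S1), so y is not a cycle from the state after x; this split is not the one the pumping-lemma construction produces, and pumping y need not keep the string in L(A).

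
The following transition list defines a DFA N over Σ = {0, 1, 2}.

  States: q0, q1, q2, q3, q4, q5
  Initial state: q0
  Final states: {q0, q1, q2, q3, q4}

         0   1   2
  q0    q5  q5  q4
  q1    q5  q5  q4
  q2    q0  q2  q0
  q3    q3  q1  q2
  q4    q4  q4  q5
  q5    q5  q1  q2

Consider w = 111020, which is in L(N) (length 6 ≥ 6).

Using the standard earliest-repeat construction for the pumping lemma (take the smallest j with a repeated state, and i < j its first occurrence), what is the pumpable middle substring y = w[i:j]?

11

Run of N on w = 1 1 1 0 2 0:
  step 0: q0  (start)
  step 1: q5  (read 1: q0→q5)
  step 2: q1  (read 1: q5→q1)
  step 3: q5  (read 1: q1→q5)   ← first repeat (q5 seen earlier)
  step 4: q5  (read 0: q5→q5)
  step 5: q2  (read 2: q5→q2)
  step 6: q0  (read 0: q2→q0)

So i = 1, j = 3, giving x = w[0:1] = 1, y = w[1:3] = 11, z = w[3:6] = 020.
Check: |xy| = 3 ≤ 6 and |y| = 2 ≥ 1. Reading y takes N from q5 back to q5, so every xyⁱz is accepted.
Pumping length from the standard proof: p = 6 (the number of states). The repeated state found above gives |xy| = j ≤ 6 and |y| = j − i ≥ 1.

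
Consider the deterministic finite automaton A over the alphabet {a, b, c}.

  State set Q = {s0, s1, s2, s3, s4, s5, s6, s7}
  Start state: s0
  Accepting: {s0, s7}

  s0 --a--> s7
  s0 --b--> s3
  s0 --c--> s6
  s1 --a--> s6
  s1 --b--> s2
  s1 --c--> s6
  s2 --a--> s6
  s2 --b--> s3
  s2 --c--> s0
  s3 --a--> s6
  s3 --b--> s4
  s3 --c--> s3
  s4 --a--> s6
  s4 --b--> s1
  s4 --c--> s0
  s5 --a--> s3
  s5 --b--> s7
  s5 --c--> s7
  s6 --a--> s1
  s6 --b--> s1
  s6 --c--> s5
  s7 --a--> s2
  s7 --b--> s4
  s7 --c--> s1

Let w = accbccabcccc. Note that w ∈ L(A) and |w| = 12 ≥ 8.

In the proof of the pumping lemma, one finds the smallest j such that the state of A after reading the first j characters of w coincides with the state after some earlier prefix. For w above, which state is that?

s1

Run of A on w = a c c b c c a b c c c c:
  step 0: s0  (start)
  step 1: s7  (read a: s0→s7)
  step 2: s1  (read c: s7→s1)
  step 3: s6  (read c: s1→s6)
  step 4: s1  (read b: s6→s1)   ← first repeat (s1 seen earlier)
  step 5: s6  (read c: s1→s6)
  step 6: s5  (read c: s6→s5)
  step 7: s3  (read a: s5→s3)
  step 8: s4  (read b: s3→s4)
  step 9: s0  (read c: s4→s0)
  step 10: s6  (read c: s0→s6)
  step 11: s5  (read c: s6→s5)
  step 12: s7  (read c: s5→s7)

The earliest repeat is at step j = 4: A is in s1, which it already visited at step i = 2.
Pumping length from the standard proof: p = 8 (the number of states). The repeated state found above gives |xy| = j ≤ 8 and |y| = j − i ≥ 1.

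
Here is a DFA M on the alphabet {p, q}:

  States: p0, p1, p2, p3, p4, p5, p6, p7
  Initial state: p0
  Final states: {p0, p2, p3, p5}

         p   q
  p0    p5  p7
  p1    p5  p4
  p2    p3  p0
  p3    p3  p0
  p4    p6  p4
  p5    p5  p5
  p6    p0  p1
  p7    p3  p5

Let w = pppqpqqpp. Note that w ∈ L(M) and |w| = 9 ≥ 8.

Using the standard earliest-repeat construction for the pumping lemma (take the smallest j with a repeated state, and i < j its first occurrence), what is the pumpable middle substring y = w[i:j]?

p

Run of M on w = p p p q p q q p p:
  step 0: p0  (start)
  step 1: p5  (read p: p0→p5)
  step 2: p5  (read p: p5→p5)   ← first repeat (p5 seen earlier)
  step 3: p5  (read p: p5→p5)
  step 4: p5  (read q: p5→p5)
  step 5: p5  (read p: p5→p5)
  step 6: p5  (read q: p5→p5)
  step 7: p5  (read q: p5→p5)
  step 8: p5  (read p: p5→p5)
  step 9: p5  (read p: p5→p5)

So i = 1, j = 2, giving x = w[0:1] = p, y = w[1:2] = p, z = w[2:9] = pqpqqpp.
Check: |xy| = 2 ≤ 8 and |y| = 1 ≥ 1. Reading y takes M from p5 back to p5, so every xyⁱz is accepted.
Pumping length from the standard proof: p = 8 (the number of states). The repeated state found above gives |xy| = j ≤ 8 and |y| = j − i ≥ 1.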